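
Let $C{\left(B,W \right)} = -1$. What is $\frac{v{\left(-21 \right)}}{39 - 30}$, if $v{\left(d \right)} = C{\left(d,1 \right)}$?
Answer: $- \frac{1}{9} \approx -0.11111$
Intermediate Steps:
$v{\left(d \right)} = -1$
$\frac{v{\left(-21 \right)}}{39 - 30} = - \frac{1}{39 - 30} = - \frac{1}{9}$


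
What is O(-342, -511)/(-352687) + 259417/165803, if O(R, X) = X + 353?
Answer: 91519200353/58476562661 ≈ 1.5651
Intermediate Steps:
O(R, X) = 353 + X
O(-342, -511)/(-352687) + 259417/165803 = (353 - 511)/(-352687) + 259417/165803 = -158*(-1/352687) + 259417*(1/165803) = 158/352687 + 259417/165803 = 91519200353/58476562661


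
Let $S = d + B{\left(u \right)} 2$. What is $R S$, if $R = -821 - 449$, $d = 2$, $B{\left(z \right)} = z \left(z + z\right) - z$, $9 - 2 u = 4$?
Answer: $-27940$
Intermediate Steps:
$u = \frac{5}{2}$ ($u = \frac{9}{2} - 2 = \frac{5}{2} \approx 2.5$)
$B{\left(z \right)} = - z + 2 z^{2}$ ($B{\left(z \right)} = z 2 z - z = 2 z^{2} - z = - z + 2 z^{2}$)
$S = 22$ ($S = 2 + \frac{5 \left(-1 + 2 \cdot \frac{5}{2}\right)}{2} \cdot 2 = 2 + \frac{5 \left(-1 + 5\right)}{2} \cdot 2 = 2 + \frac{5}{2} \cdot 4 \cdot 2 = 2 + 10 \cdot 2 = 2 + 20 = 22$)
$R = -1270$
$R S = \left(-1270\right) 22 = -27940$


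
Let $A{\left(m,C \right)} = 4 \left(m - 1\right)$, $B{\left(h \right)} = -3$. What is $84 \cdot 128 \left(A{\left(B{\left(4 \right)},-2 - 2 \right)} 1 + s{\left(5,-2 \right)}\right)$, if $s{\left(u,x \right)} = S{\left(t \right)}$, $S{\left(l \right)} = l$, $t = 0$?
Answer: $-172032$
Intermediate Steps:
$s{\left(u,x \right)} = 0$
$A{\left(m,C \right)} = -4 + 4 m$ ($A{\left(m,C \right)} = 4 \left(-1 + m\right) = -4 + 4 m$)
$84 \cdot 128 \left(A{\left(B{\left(4 \right)},-2 - 2 \right)} 1 + s{\left(5,-2 \right)}\right) = 84 \cdot 128 \left(\left(-4 + 4 \left(-3\right)\right) 1 + 0\right) = 84 \cdot 128 \left(\left(-4 - 12\right) 1 + 0\right) = 84 \cdot 128 \left(\left(-16\right) 1 + 0\right) = 84 \cdot 128 \left(-16 + 0\right) = 84 \cdot 128 \left(-16\right) = 84 \left(-2048\right) = -172032$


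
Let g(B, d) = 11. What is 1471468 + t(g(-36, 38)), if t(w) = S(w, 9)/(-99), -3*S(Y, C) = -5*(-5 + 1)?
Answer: 437026016/297 ≈ 1.4715e+6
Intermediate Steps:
S(Y, C) = -20/3 (S(Y, C) = -(-5)*(-5 + 1)/3 = -(-5)*(-4)/3 = -⅓*20 = -20/3)
t(w) = 20/297 (t(w) = -20/3/(-99) = -20/3*(-1/99) = 20/297)
1471468 + t(g(-36, 38)) = 1471468 + 20/297 = 437026016/297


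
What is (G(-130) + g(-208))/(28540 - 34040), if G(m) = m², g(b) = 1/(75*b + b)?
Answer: -267155199/86944000 ≈ -3.0727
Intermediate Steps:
g(b) = 1/(76*b)
(G(-130) + g(-208))/(28540 - 34040) = ((-130)² + (1/76)/(-208))/(28540 - 34040) = (16900 + (1/76)*(-1/208))/(-5500) = (16900 - 1/15808)*(-1/5500) = (267155199/15808)*(-1/5500) = -267155199/86944000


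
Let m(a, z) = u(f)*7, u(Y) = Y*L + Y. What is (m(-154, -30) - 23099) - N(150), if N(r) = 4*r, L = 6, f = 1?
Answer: -23650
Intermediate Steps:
u(Y) = 7*Y (u(Y) = Y*6 + Y = 6*Y + Y = 7*Y)
m(a, z) = 49 (m(a, z) = (7*1)*7 = 7*7 = 49)
(m(-154, -30) - 23099) - N(150) = (49 - 23099) - 4*150 = -23050 - 1*600 = -23050 - 600 = -23650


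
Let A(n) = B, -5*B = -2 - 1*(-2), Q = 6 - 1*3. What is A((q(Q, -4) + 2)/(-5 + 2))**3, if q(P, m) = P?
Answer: 0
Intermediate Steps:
Q = 3 (Q = 6 - 3 = 3)
B = 0 (B = -(-2 - 1*(-2))/5 = -(-2 + 2)/5 = -1/5*0 = 0)
A(n) = 0
A((q(Q, -4) + 2)/(-5 + 2))**3 = 0**3 = 0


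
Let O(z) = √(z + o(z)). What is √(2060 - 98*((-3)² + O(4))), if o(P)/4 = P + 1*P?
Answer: √590 ≈ 24.290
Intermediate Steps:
o(P) = 8*P (o(P) = 4*(P + 1*P) = 4*(P + P) = 4*(2*P) = 8*P)
O(z) = 3*√z (O(z) = √(z + 8*z) = √(9*z) = 3*√z)
√(2060 - 98*((-3)² + O(4))) = √(2060 - 98*((-3)² + 3*√4)) = √(2060 - 98*(9 + 3*2)) = √(2060 - 98*(9 + 6)) = √(2060 - 98*15) = √(2060 - 1470) = √590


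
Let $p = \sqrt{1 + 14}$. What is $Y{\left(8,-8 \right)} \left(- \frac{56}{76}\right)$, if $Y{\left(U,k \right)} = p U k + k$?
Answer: $\frac{112}{19} + \frac{896 \sqrt{15}}{19} \approx 188.54$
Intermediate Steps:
$p = \sqrt{15} \approx 3.873$
$Y{\left(U,k \right)} = k + U k \sqrt{15}$ ($Y{\left(U,k \right)} = \sqrt{15} U k + k = U \sqrt{15} k + k = U k \sqrt{15} + k = k + U k \sqrt{15}$)
$Y{\left(8,-8 \right)} \left(- \frac{56}{76}\right) = - 8 \left(1 + 8 \sqrt{15}\right) \left(- \frac{56}{76}\right) = \left(-8 - 64 \sqrt{15}\right) \left(\left(-56\right) \frac{1}{76}\right) = \left(-8 - 64 \sqrt{15}\right) \left(- \frac{14}{19}\right) = \frac{112}{19} + \frac{896 \sqrt{15}}{19}$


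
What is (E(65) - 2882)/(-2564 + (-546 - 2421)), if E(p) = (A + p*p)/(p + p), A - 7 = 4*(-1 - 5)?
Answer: 185226/359515 ≈ 0.51521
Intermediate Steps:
A = -17 (A = 7 + 4*(-1 - 5) = 7 + 4*(-6) = 7 - 24 = -17)
E(p) = (-17 + p²)/(2*p) (E(p) = (-17 + p*p)/(p + p) = (-17 + p²)/((2*p)) = (-17 + p²)*(1/(2*p)) = (-17 + p²)/(2*p))
(E(65) - 2882)/(-2564 + (-546 - 2421)) = ((½)*(-17 + 65²)/65 - 2882)/(-2564 + (-546 - 2421)) = ((½)*(1/65)*(-17 + 4225) - 2882)/(-2564 - 2967) = ((½)*(1/65)*4208 - 2882)/(-5531) = (2104/65 - 2882)*(-1/5531) = -185226/65*(-1/5531) = 185226/359515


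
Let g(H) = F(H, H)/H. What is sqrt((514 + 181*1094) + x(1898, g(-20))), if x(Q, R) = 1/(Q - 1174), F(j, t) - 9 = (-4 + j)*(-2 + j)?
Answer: sqrt(26015903413)/362 ≈ 445.56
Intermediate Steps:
F(j, t) = 9 + (-4 + j)*(-2 + j)
g(H) = (17 + H**2 - 6*H)/H
x(Q, R) = 1/(-1174 + Q)
sqrt((514 + 181*1094) + x(1898, g(-20))) = sqrt((514 + 181*1094) + 1/(-1174 + 1898)) = sqrt((514 + 198014) + 1/724) = sqrt(198528 + 1/724) = sqrt(143734273/724) = sqrt(26015903413)/362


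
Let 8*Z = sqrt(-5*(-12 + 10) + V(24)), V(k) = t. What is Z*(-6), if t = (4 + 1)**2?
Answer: -3*sqrt(35)/4 ≈ -4.4371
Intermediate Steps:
t = 25 (t = 5**2 = 25)
V(k) = 25
Z = sqrt(35)/8 (Z = sqrt(-5*(-12 + 10) + 25)/8 = sqrt(-5*(-2) + 25)/8 = sqrt(10 + 25)/8 = sqrt(35)/8 ≈ 0.73951)
Z*(-6) = (sqrt(35)/8)*(-6) = -3*sqrt(35)/4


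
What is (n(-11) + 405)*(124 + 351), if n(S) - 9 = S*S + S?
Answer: 248900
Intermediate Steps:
n(S) = 9 + S + S**2 (n(S) = 9 + (S*S + S) = 9 + (S**2 + S) = 9 + (S + S**2) = 9 + S + S**2)
(n(-11) + 405)*(124 + 351) = ((9 - 11 + (-11)**2) + 405)*(124 + 351) = ((9 - 11 + 121) + 405)*475 = (119 + 405)*475 = 524*475 = 248900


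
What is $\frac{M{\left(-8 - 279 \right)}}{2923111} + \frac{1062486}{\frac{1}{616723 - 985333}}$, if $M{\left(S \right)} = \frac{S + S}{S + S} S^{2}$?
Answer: $- \frac{1144815857485552691}{2923111} \approx -3.9164 \cdot 10^{11}$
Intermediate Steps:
$M{\left(S \right)} = S^{2}$ ($M{\left(S \right)} = \frac{2 S}{2 S} S^{2} = 2 S \frac{1}{2 S} S^{2} = 1 S^{2} = S^{2}$)
$\frac{M{\left(-8 - 279 \right)}}{2923111} + \frac{1062486}{\frac{1}{616723 - 985333}} = \frac{\left(-8 - 279\right)^{2}}{2923111} + \frac{1062486}{\frac{1}{616723 - 985333}} = \left(-8 - 279\right)^{2} \cdot \frac{1}{2923111} + \frac{1062486}{\frac{1}{-368610}} = \left(-287\right)^{2} \cdot \frac{1}{2923111} + \frac{1062486}{- \frac{1}{368610}} = 82369 \cdot \frac{1}{2923111} + 1062486 \left(-368610\right) = \frac{82369}{2923111} - 391642964460 = - \frac{1144815857485552691}{2923111}$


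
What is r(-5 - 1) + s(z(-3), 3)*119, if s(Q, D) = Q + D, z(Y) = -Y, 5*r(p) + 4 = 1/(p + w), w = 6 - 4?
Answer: 14263/20 ≈ 713.15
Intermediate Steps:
w = 2
r(p) = -⅘ + 1/(5*(2 + p)) (r(p) = -⅘ + 1/(5*(p + 2)) = -⅘ + 1/(5*(2 + p)))
s(Q, D) = D + Q
r(-5 - 1) + s(z(-3), 3)*119 = (-7 - 4*(-5 - 1))/(5*(2 + (-5 - 1))) + (3 - 1*(-3))*119 = (-7 - 4*(-6))/(5*(2 - 6)) + (3 + 3)*119 = (⅕)*(-7 + 24)/(-4) + 6*119 = (⅕)*(-¼)*17 + 714 = -17/20 + 714 = 14263/20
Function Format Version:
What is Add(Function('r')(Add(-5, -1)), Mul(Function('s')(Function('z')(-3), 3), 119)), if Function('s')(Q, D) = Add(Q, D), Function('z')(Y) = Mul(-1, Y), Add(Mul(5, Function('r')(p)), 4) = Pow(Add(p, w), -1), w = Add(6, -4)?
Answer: Rational(14263, 20) ≈ 713.15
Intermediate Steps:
w = 2
Function('r')(p) = Add(Rational(-4, 5), Mul(Rational(1, 5), Pow(Add(2, p), -1))) (Function('r')(p) = Add(Rational(-4, 5), Mul(Rational(1, 5), Pow(Add(p, 2), -1))) = Add(Rational(-4, 5), Mul(Rational(1, 5), Pow(Add(2, p), -1))))
Function('s')(Q, D) = Add(D, Q)
Add(Function('r')(Add(-5, -1)), Mul(Function('s')(Function('z')(-3), 3), 119)) = Add(Mul(Rational(1, 5), Pow(Add(2, Add(-5, -1)), -1), Add(-7, Mul(-4, Add(-5, -1)))), Mul(Add(3, Mul(-1, -3)), 119)) = Add(Mul(Rational(1, 5), Pow(Add(2, -6), -1), Add(-7, Mul(-4, -6))), Mul(Add(3, 3), 119)) = Add(Mul(Rational(1, 5), Pow(-4, -1), Add(-7, 24)), Mul(6, 119)) = Add(Mul(Rational(1, 5), Rational(-1, 4), 17), 714) = Add(Rational(-17, 20), 714) = Rational(14263, 20)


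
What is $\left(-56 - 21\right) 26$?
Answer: $-2002$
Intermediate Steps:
$\left(-56 - 21\right) 26 = \left(-77\right) 26 = -2002$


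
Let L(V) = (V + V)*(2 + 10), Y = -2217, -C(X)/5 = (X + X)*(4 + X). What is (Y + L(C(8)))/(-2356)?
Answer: 25257/2356 ≈ 10.720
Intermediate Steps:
C(X) = -10*X*(4 + X) (C(X) = -5*(X + X)*(4 + X) = -5*2*X*(4 + X) = -10*X*(4 + X))
L(V) = 24*V (L(V) = (2*V)*12 = 24*V)
(Y + L(C(8)))/(-2356) = (-2217 + 24*(-10*8*(4 + 8)))/(-2356) = (-2217 + 24*(-10*8*12))*(-1/2356) = (-2217 + 24*(-960))*(-1/2356) = (-2217 - 23040)*(-1/2356) = -25257*(-1/2356) = 25257/2356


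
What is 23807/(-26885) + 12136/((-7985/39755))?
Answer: -136540071481/2259755 ≈ -60423.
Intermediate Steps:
23807/(-26885) + 12136/((-7985/39755)) = 23807*(-1/26885) + 12136/((-7985*1/39755)) = -1253/1415 + 12136/(-1597/7951) = -1253/1415 + 12136*(-7951/1597) = -1253/1415 - 96493336/1597 = -136540071481/2259755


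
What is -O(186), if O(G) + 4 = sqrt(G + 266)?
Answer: 4 - 2*sqrt(113) ≈ -17.260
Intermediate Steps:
O(G) = -4 + sqrt(266 + G) (O(G) = -4 + sqrt(G + 266) = -4 + sqrt(266 + G))
-O(186) = -(-4 + sqrt(266 + 186)) = -(-4 + sqrt(452)) = -(-4 + 2*sqrt(113)) = 4 - 2*sqrt(113)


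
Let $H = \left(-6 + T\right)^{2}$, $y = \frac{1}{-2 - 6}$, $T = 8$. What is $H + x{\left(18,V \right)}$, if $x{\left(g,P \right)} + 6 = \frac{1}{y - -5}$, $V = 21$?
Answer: $- \frac{70}{39} \approx -1.7949$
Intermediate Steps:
$y = - \frac{1}{8}$ ($y = \frac{1}{-8} = - \frac{1}{8} \approx -0.125$)
$H = 4$ ($H = \left(-6 + 8\right)^{2} = 2^{2} = 4$)
$x{\left(g,P \right)} = - \frac{226}{39}$ ($x{\left(g,P \right)} = -6 + \frac{1}{- \frac{1}{8} - -5} = -6 + \frac{1}{- \frac{1}{8} + 5} = -6 + \frac{1}{\frac{39}{8}} = -6 + \frac{8}{39} = - \frac{226}{39}$)
$H + x{\left(18,V \right)} = 4 - \frac{226}{39} = - \frac{70}{39}$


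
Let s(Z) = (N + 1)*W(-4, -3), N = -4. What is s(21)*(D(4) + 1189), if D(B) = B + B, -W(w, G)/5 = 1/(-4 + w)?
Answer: -17955/8 ≈ -2244.4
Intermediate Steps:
W(w, G) = -5/(-4 + w)
s(Z) = -15/8 (s(Z) = (-4 + 1)*(-5/(-4 - 4)) = -(-15)/(-8) = -(-15)*(-1)/8 = -3*5/8 = -15/8)
D(B) = 2*B
s(21)*(D(4) + 1189) = -15*(2*4 + 1189)/8 = -15*(8 + 1189)/8 = -15/8*1197 = -17955/8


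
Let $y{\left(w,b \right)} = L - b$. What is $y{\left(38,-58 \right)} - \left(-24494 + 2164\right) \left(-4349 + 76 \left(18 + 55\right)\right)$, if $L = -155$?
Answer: $26773573$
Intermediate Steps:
$y{\left(w,b \right)} = -155 - b$
$y{\left(38,-58 \right)} - \left(-24494 + 2164\right) \left(-4349 + 76 \left(18 + 55\right)\right) = \left(-155 - -58\right) - \left(-24494 + 2164\right) \left(-4349 + 76 \left(18 + 55\right)\right) = \left(-155 + 58\right) - - 22330 \left(-4349 + 76 \cdot 73\right) = -97 - - 22330 \left(-4349 + 5548\right) = -97 - \left(-22330\right) 1199 = -97 - -26773670 = -97 + 26773670 = 26773573$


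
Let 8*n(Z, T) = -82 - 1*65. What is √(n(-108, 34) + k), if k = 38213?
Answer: √611114/4 ≈ 195.43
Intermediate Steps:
n(Z, T) = -147/8 (n(Z, T) = (-82 - 1*65)/8 = (-82 - 65)/8 = (⅛)*(-147) = -147/8)
√(n(-108, 34) + k) = √(-147/8 + 38213) = √(305557/8) = √611114/4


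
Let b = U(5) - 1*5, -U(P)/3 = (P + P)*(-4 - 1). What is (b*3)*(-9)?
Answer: -3915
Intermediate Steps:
U(P) = 30*P (U(P) = -3*(P + P)*(-4 - 1) = -3*2*P*(-5) = -(-30)*P = 30*P)
b = 145 (b = 30*5 - 1*5 = 150 - 5 = 145)
(b*3)*(-9) = (145*3)*(-9) = 435*(-9) = -3915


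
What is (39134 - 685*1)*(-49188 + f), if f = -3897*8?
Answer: -3089915436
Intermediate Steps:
f = -31176
(39134 - 685*1)*(-49188 + f) = (39134 - 685*1)*(-49188 - 31176) = (39134 - 685)*(-80364) = 38449*(-80364) = -3089915436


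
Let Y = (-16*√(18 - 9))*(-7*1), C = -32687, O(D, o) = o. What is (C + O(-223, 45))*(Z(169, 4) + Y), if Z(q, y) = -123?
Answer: -6952746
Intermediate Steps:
Y = 336 (Y = -16*√9*(-7) = -16*3*(-7) = -48*(-7) = 336)
(C + O(-223, 45))*(Z(169, 4) + Y) = (-32687 + 45)*(-123 + 336) = -32642*213 = -6952746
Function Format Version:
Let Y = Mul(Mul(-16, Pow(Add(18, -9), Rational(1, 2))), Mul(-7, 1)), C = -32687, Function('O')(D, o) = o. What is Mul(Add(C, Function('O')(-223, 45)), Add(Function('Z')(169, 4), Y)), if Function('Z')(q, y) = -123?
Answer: -6952746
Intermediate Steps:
Y = 336 (Y = Mul(Mul(-16, Pow(9, Rational(1, 2))), -7) = Mul(Mul(-16, 3), -7) = Mul(-48, -7) = 336)
Mul(Add(C, Function('O')(-223, 45)), Add(Function('Z')(169, 4), Y)) = Mul(Add(-32687, 45), Add(-123, 336)) = Mul(-32642, 213) = -6952746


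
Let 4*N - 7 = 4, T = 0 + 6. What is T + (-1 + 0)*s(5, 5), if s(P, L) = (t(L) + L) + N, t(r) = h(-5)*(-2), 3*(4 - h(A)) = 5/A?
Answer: 83/12 ≈ 6.9167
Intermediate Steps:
T = 6
h(A) = 4 - 5/(3*A)
N = 11/4 (N = 7/4 + (¼)*4 = 7/4 + 1 = 11/4 ≈ 2.7500)
t(r) = -26/3 (t(r) = (4 - 5/3/(-5))*(-2) = (4 - 5/3*(-⅕))*(-2) = (4 + ⅓)*(-2) = (13/3)*(-2) = -26/3)
s(P, L) = -71/12 + L (s(P, L) = (-26/3 + L) + 11/4 = -71/12 + L)
T + (-1 + 0)*s(5, 5) = 6 + (-1 + 0)*(-71/12 + 5) = 6 - 1*(-11/12) = 6 + 11/12 = 83/12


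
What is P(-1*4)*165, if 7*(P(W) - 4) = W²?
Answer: 7260/7 ≈ 1037.1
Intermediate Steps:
P(W) = 4 + W²/7
P(-1*4)*165 = (4 + (-1*4)²/7)*165 = (4 + (⅐)*(-4)²)*165 = (4 + (⅐)*16)*165 = (4 + 16/7)*165 = (44/7)*165 = 7260/7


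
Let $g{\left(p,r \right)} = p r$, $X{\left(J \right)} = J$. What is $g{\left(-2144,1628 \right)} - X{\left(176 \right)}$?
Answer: $-3490608$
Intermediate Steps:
$g{\left(-2144,1628 \right)} - X{\left(176 \right)} = \left(-2144\right) 1628 - 176 = -3490432 - 176 = -3490608$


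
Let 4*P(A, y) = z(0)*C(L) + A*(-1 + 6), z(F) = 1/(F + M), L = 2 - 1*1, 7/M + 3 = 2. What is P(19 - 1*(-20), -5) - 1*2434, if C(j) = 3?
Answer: -33395/14 ≈ -2385.4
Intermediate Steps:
M = -7 (M = 7/(-3 + 2) = 7/(-1) = 7*(-1) = -7)
L = 1 (L = 2 - 1 = 1)
z(F) = 1/(-7 + F) (z(F) = 1/(F - 7) = 1/(-7 + F))
P(A, y) = -3/28 + 5*A/4 (P(A, y) = (3/(-7 + 0) + A*(-1 + 6))/4 = (3/(-7) + A*5)/4 = (-⅐*3 + 5*A)/4 = (-3/7 + 5*A)/4 = -3/28 + 5*A/4)
P(19 - 1*(-20), -5) - 1*2434 = (-3/28 + 5*(19 - 1*(-20))/4) - 1*2434 = (-3/28 + 5*(19 + 20)/4) - 2434 = (-3/28 + (5/4)*39) - 2434 = (-3/28 + 195/4) - 2434 = 681/14 - 2434 = -33395/14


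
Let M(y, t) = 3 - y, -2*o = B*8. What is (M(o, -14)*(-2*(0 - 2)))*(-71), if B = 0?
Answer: -852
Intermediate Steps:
o = 0 (o = -0*8 = -½*0 = 0)
(M(o, -14)*(-2*(0 - 2)))*(-71) = ((3 - 1*0)*(-2*(0 - 2)))*(-71) = ((3 + 0)*(-2*(-2)))*(-71) = (3*4)*(-71) = 12*(-71) = -852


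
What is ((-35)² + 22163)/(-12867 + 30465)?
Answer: 3898/2933 ≈ 1.3290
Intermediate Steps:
((-35)² + 22163)/(-12867 + 30465) = (1225 + 22163)/17598 = 23388*(1/17598) = 3898/2933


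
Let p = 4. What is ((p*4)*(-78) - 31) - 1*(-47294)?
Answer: 46015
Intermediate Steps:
((p*4)*(-78) - 31) - 1*(-47294) = ((4*4)*(-78) - 31) - 1*(-47294) = (16*(-78) - 31) + 47294 = (-1248 - 31) + 47294 = -1279 + 47294 = 46015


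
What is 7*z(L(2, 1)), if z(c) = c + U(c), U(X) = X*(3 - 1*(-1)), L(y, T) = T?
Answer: 35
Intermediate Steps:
U(X) = 4*X (U(X) = X*(3 + 1) = X*4 = 4*X)
z(c) = 5*c (z(c) = c + 4*c = 5*c)
7*z(L(2, 1)) = 7*(5*1) = 7*5 = 35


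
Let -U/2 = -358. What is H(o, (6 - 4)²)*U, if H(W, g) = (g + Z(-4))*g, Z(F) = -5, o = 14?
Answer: -2864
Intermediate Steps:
H(W, g) = g*(-5 + g) (H(W, g) = (g - 5)*g = (-5 + g)*g = g*(-5 + g))
U = 716 (U = -2*(-358) = 716)
H(o, (6 - 4)²)*U = ((6 - 4)²*(-5 + (6 - 4)²))*716 = (2²*(-5 + 2²))*716 = (4*(-5 + 4))*716 = (4*(-1))*716 = -4*716 = -2864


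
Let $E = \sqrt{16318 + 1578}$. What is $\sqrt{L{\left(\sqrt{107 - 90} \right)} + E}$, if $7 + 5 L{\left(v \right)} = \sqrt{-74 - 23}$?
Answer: $\frac{\sqrt{-35 + 50 \sqrt{4474} + 5 i \sqrt{97}}}{5} \approx 11.506 + 0.085599 i$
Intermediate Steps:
$L{\left(v \right)} = - \frac{7}{5} + \frac{i \sqrt{97}}{5}$ ($L{\left(v \right)} = - \frac{7}{5} + \frac{\sqrt{-74 - 23}}{5} = - \frac{7}{5} + \frac{\sqrt{-97}}{5} = - \frac{7}{5} + \frac{i \sqrt{97}}{5}$)
$E = 2 \sqrt{4474}$ ($E = \sqrt{17896} = 2 \sqrt{4474} \approx 133.78$)
$\sqrt{L{\left(\sqrt{107 - 90} \right)} + E} = \sqrt{\left(- \frac{7}{5} + \frac{i \sqrt{97}}{5}\right) + 2 \sqrt{4474}} = \sqrt{- \frac{7}{5} + 2 \sqrt{4474} + \frac{i \sqrt{97}}{5}}$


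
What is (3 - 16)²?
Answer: 169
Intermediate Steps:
(3 - 16)² = (-13)² = 169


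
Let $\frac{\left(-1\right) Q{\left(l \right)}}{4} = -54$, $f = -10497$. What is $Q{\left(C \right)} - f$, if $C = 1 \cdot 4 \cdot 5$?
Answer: $10713$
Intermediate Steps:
$C = 20$ ($C = 4 \cdot 5 = 20$)
$Q{\left(l \right)} = 216$ ($Q{\left(l \right)} = \left(-4\right) \left(-54\right) = 216$)
$Q{\left(C \right)} - f = 216 - -10497 = 216 + 10497 = 10713$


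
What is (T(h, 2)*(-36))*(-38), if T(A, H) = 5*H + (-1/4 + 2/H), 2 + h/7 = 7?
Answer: 14706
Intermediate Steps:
h = 35 (h = -14 + 7*7 = -14 + 49 = 35)
T(A, H) = -¼ + 2/H + 5*H (T(A, H) = 5*H + (-1*¼ + 2/H) = 5*H + (-¼ + 2/H) = -¼ + 2/H + 5*H)
(T(h, 2)*(-36))*(-38) = ((-¼ + 2/2 + 5*2)*(-36))*(-38) = ((-¼ + 2*(½) + 10)*(-36))*(-38) = ((-¼ + 1 + 10)*(-36))*(-38) = ((43/4)*(-36))*(-38) = -387*(-38) = 14706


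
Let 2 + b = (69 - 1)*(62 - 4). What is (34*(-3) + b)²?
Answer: 14745600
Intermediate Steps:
b = 3942 (b = -2 + (69 - 1)*(62 - 4) = -2 + 68*58 = -2 + 3944 = 3942)
(34*(-3) + b)² = (34*(-3) + 3942)² = (-102 + 3942)² = 3840² = 14745600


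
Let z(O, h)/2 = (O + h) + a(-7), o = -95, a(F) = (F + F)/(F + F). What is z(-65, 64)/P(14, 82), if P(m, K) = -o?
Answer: 0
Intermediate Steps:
a(F) = 1 (a(F) = (2*F)/((2*F)) = (2*F)*(1/(2*F)) = 1)
P(m, K) = 95 (P(m, K) = -1*(-95) = 95)
z(O, h) = 2 + 2*O + 2*h (z(O, h) = 2*((O + h) + 1) = 2*(1 + O + h) = 2 + 2*O + 2*h)
z(-65, 64)/P(14, 82) = (2 + 2*(-65) + 2*64)/95 = (2 - 130 + 128)*(1/95) = 0*(1/95) = 0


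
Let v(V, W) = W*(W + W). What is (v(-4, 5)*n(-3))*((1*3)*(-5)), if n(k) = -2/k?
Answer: -500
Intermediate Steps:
v(V, W) = 2*W² (v(V, W) = W*(2*W) = 2*W²)
(v(-4, 5)*n(-3))*((1*3)*(-5)) = ((2*5²)*(-2/(-3)))*((1*3)*(-5)) = ((2*25)*(-2*(-⅓)))*(3*(-5)) = (50*(⅔))*(-15) = (100/3)*(-15) = -500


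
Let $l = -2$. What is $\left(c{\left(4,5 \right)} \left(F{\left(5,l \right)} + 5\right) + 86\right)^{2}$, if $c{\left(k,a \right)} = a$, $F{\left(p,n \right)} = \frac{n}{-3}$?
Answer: $\frac{117649}{9} \approx 13072.0$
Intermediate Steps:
$F{\left(p,n \right)} = - \frac{n}{3}$ ($F{\left(p,n \right)} = n \left(- \frac{1}{3}\right) = - \frac{n}{3}$)
$\left(c{\left(4,5 \right)} \left(F{\left(5,l \right)} + 5\right) + 86\right)^{2} = \left(5 \left(\left(- \frac{1}{3}\right) \left(-2\right) + 5\right) + 86\right)^{2} = \left(5 \left(\frac{2}{3} + 5\right) + 86\right)^{2} = \left(5 \cdot \frac{17}{3} + 86\right)^{2} = \left(\frac{85}{3} + 86\right)^{2} = \left(\frac{343}{3}\right)^{2} = \frac{117649}{9}$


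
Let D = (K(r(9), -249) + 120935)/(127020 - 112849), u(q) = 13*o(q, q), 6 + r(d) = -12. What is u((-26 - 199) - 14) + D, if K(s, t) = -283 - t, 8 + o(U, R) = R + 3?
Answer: -44829511/14171 ≈ -3163.5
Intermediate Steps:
o(U, R) = -5 + R (o(U, R) = -8 + (R + 3) = -8 + (3 + R) = -5 + R)
r(d) = -18 (r(d) = -6 - 12 = -18)
u(q) = -65 + 13*q (u(q) = 13*(-5 + q) = -65 + 13*q)
D = 120901/14171 (D = ((-283 - 1*(-249)) + 120935)/(127020 - 112849) = ((-283 + 249) + 120935)/14171 = (-34 + 120935)*(1/14171) = 120901*(1/14171) = 120901/14171 ≈ 8.5316)
u((-26 - 199) - 14) + D = (-65 + 13*((-26 - 199) - 14)) + 120901/14171 = (-65 + 13*(-225 - 14)) + 120901/14171 = (-65 + 13*(-239)) + 120901/14171 = (-65 - 3107) + 120901/14171 = -3172 + 120901/14171 = -44829511/14171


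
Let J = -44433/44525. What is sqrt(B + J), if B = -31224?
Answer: I*sqrt(2476111891773)/8905 ≈ 176.71*I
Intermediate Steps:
J = -44433/44525 (J = -44433*1/44525 = -44433/44525 ≈ -0.99793)
sqrt(B + J) = sqrt(-31224 - 44433/44525) = sqrt(-1390293033/44525) = I*sqrt(2476111891773)/8905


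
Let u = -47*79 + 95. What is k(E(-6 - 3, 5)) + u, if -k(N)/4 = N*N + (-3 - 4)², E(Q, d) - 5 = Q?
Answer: -3878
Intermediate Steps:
E(Q, d) = 5 + Q
u = -3618 (u = -3713 + 95 = -3618)
k(N) = -196 - 4*N² (k(N) = -4*(N*N + (-3 - 4)²) = -4*(N² + (-7)²) = -4*(N² + 49) = -4*(49 + N²) = -196 - 4*N²)
k(E(-6 - 3, 5)) + u = (-196 - 4*(5 + (-6 - 3))²) - 3618 = (-196 - 4*(5 - 9)²) - 3618 = (-196 - 4*(-4)²) - 3618 = (-196 - 4*16) - 3618 = (-196 - 64) - 3618 = -260 - 3618 = -3878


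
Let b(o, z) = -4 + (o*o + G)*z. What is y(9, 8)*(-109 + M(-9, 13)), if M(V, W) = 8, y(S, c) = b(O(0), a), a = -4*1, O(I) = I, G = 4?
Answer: 2020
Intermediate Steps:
a = -4
b(o, z) = -4 + z*(4 + o**2) (b(o, z) = -4 + (o*o + 4)*z = -4 + (o**2 + 4)*z = -4 + (4 + o**2)*z = -4 + z*(4 + o**2))
y(S, c) = -20 (y(S, c) = -4 + 4*(-4) - 4*0**2 = -4 - 16 - 4*0 = -4 - 16 + 0 = -20)
y(9, 8)*(-109 + M(-9, 13)) = -20*(-109 + 8) = -20*(-101) = 2020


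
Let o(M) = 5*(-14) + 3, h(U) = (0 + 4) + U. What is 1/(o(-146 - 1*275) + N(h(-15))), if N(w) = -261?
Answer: -1/328 ≈ -0.0030488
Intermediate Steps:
h(U) = 4 + U
o(M) = -67 (o(M) = -70 + 3 = -67)
1/(o(-146 - 1*275) + N(h(-15))) = 1/(-67 - 261) = 1/(-328) = -1/328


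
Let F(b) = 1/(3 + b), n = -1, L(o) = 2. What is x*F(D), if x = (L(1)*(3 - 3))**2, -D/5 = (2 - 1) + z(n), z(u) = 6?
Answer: 0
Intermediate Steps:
D = -35 (D = -5*((2 - 1) + 6) = -5*(1 + 6) = -5*7 = -35)
x = 0 (x = (2*(3 - 3))**2 = (2*0)**2 = 0**2 = 0)
x*F(D) = 0/(3 - 35) = 0/(-32) = 0*(-1/32) = 0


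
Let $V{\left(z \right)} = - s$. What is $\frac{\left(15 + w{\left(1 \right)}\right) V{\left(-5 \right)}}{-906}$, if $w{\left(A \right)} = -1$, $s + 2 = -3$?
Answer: $- \frac{35}{453} \approx -0.077263$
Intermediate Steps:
$s = -5$ ($s = -2 - 3 = -5$)
$V{\left(z \right)} = 5$ ($V{\left(z \right)} = \left(-1\right) \left(-5\right) = 5$)
$\frac{\left(15 + w{\left(1 \right)}\right) V{\left(-5 \right)}}{-906} = \frac{\left(15 - 1\right) 5}{-906} = 14 \cdot 5 \left(- \frac{1}{906}\right) = 70 \left(- \frac{1}{906}\right) = - \frac{35}{453}$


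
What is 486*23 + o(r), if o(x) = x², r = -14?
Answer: 11374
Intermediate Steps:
486*23 + o(r) = 486*23 + (-14)² = 11178 + 196 = 11374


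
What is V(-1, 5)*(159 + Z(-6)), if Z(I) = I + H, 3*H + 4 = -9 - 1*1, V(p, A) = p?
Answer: -445/3 ≈ -148.33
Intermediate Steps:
H = -14/3 (H = -4/3 + (-9 - 1*1)/3 = -4/3 + (-9 - 1)/3 = -4/3 + (⅓)*(-10) = -4/3 - 10/3 = -14/3 ≈ -4.6667)
Z(I) = -14/3 + I (Z(I) = I - 14/3 = -14/3 + I)
V(-1, 5)*(159 + Z(-6)) = -(159 + (-14/3 - 6)) = -(159 - 32/3) = -1*445/3 = -445/3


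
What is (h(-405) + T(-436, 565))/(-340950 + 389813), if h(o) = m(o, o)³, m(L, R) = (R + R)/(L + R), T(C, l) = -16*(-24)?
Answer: 385/48863 ≈ 0.0078792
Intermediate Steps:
T(C, l) = 384
m(L, R) = 2*R/(L + R) (m(L, R) = (2*R)/(L + R) = 2*R/(L + R))
h(o) = 1 (h(o) = (2*o/(o + o))³ = (2*o/((2*o)))³ = (2*o*(1/(2*o)))³ = 1³ = 1)
(h(-405) + T(-436, 565))/(-340950 + 389813) = (1 + 384)/(-340950 + 389813) = 385/48863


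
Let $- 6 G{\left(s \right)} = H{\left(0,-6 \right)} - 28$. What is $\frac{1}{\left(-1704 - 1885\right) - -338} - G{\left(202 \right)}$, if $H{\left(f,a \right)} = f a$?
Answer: $- \frac{45517}{9753} \approx -4.667$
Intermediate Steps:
$H{\left(f,a \right)} = a f$
$G{\left(s \right)} = \frac{14}{3}$ ($G{\left(s \right)} = - \frac{\left(-6\right) 0 - 28}{6} = - \frac{0 - 28}{6} = \left(- \frac{1}{6}\right) \left(-28\right) = \frac{14}{3}$)
$\frac{1}{\left(-1704 - 1885\right) - -338} - G{\left(202 \right)} = \frac{1}{\left(-1704 - 1885\right) - -338} - \frac{14}{3} = \frac{1}{\left(-1704 - 1885\right) + \left(-2 + 340\right)} - \frac{14}{3} = \frac{1}{-3589 + 338} - \frac{14}{3} = \frac{1}{-3251} - \frac{14}{3} = - \frac{1}{3251} - \frac{14}{3} = - \frac{45517}{9753}$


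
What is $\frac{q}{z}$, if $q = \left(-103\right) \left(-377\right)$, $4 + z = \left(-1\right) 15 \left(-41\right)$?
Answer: $\frac{2987}{47} \approx 63.553$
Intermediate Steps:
$z = 611$ ($z = -4 + \left(-1\right) 15 \left(-41\right) = -4 - -615 = -4 + 615 = 611$)
$q = 38831$
$\frac{q}{z} = \frac{38831}{611} = 38831 \cdot \frac{1}{611} = \frac{2987}{47}$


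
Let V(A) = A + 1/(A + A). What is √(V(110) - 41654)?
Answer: I*√502682345/110 ≈ 203.82*I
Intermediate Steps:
V(A) = A + 1/(2*A)
√(V(110) - 41654) = √((110 + (½)/110) - 41654) = √((110 + (½)*(1/110)) - 41654) = √((110 + 1/220) - 41654) = √(24201/220 - 41654) = √(-9139679/220) = I*√502682345/110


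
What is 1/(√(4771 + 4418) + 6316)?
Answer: 6316/39882667 - 3*√1021/39882667 ≈ 0.00015596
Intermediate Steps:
1/(√(4771 + 4418) + 6316) = 1/(√9189 + 6316) = 1/(3*√1021 + 6316) = 1/(6316 + 3*√1021)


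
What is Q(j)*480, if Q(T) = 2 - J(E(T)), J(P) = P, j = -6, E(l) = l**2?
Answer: -16320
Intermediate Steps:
Q(T) = 2 - T**2
Q(j)*480 = (2 - 1*(-6)**2)*480 = (2 - 1*36)*480 = (2 - 36)*480 = -34*480 = -16320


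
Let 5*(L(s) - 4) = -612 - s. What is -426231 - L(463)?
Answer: -426020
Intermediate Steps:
L(s) = -592/5 - s/5 (L(s) = 4 + (-612 - s)/5 = 4 + (-612/5 - s/5) = -592/5 - s/5)
-426231 - L(463) = -426231 - (-592/5 - ⅕*463) = -426231 - (-592/5 - 463/5) = -426231 - 1*(-211) = -426231 + 211 = -426020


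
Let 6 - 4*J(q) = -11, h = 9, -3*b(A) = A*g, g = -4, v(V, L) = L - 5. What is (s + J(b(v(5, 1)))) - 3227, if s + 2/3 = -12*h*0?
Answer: -38681/12 ≈ -3223.4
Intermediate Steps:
v(V, L) = -5 + L
b(A) = 4*A/3 (b(A) = -A*(-4)/3 = -(-4)*A/3 = 4*A/3)
s = -2/3 (s = -2/3 - 12*9*0 = -2/3 - 108*0 = -2/3 + 0 = -2/3 ≈ -0.66667)
J(q) = 17/4 (J(q) = 3/2 - 1/4*(-11) = 3/2 + 11/4 = 17/4)
(s + J(b(v(5, 1)))) - 3227 = (-2/3 + 17/4) - 3227 = 43/12 - 3227 = -38681/12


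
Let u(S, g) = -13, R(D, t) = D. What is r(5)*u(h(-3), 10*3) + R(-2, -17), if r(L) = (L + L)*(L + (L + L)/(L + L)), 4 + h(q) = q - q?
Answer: -782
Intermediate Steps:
h(q) = -4 (h(q) = -4 + (q - q) = -4 + 0 = -4)
r(L) = 2*L*(1 + L) (r(L) = (2*L)*(L + (2*L)/((2*L))) = (2*L)*(L + (2*L)*(1/(2*L))) = (2*L)*(L + 1) = (2*L)*(1 + L) = 2*L*(1 + L))
r(5)*u(h(-3), 10*3) + R(-2, -17) = (2*5*(1 + 5))*(-13) - 2 = (2*5*6)*(-13) - 2 = 60*(-13) - 2 = -780 - 2 = -782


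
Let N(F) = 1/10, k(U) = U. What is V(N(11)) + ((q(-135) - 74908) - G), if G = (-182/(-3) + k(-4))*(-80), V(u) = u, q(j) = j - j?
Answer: -2111237/30 ≈ -70375.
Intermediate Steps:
q(j) = 0
N(F) = ⅒
G = -13600/3 (G = (-182/(-3) - 4)*(-80) = (-182*(-⅓) - 4)*(-80) = (182/3 - 4)*(-80) = (170/3)*(-80) = -13600/3 ≈ -4533.3)
V(N(11)) + ((q(-135) - 74908) - G) = ⅒ + ((0 - 74908) - 1*(-13600/3)) = ⅒ + (-74908 + 13600/3) = ⅒ - 211124/3 = -2111237/30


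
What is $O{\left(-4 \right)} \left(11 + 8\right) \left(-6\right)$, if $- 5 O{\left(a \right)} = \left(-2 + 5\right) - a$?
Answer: $\frac{798}{5} \approx 159.6$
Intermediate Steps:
$O{\left(a \right)} = - \frac{3}{5} + \frac{a}{5}$ ($O{\left(a \right)} = - \frac{\left(-2 + 5\right) - a}{5} = - \frac{3 - a}{5} = - \frac{3}{5} + \frac{a}{5}$)
$O{\left(-4 \right)} \left(11 + 8\right) \left(-6\right) = \left(- \frac{3}{5} + \frac{1}{5} \left(-4\right)\right) \left(11 + 8\right) \left(-6\right) = \left(- \frac{3}{5} - \frac{4}{5}\right) 19 \left(-6\right) = \left(- \frac{7}{5}\right) 19 \left(-6\right) = \left(- \frac{133}{5}\right) \left(-6\right) = \frac{798}{5}$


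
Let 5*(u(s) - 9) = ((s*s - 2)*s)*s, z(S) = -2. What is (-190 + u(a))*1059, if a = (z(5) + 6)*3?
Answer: 20696037/5 ≈ 4.1392e+6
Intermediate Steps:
a = 12 (a = (-2 + 6)*3 = 4*3 = 12)
u(s) = 9 + s**2*(-2 + s**2)/5 (u(s) = 9 + (((s*s - 2)*s)*s)/5 = 9 + (((s**2 - 2)*s)*s)/5 = 9 + (((-2 + s**2)*s)*s)/5 = 9 + ((s*(-2 + s**2))*s)/5 = 9 + (s**2*(-2 + s**2))/5 = 9 + s**2*(-2 + s**2)/5)
(-190 + u(a))*1059 = (-190 + (9 - 2/5*12**2 + (1/5)*12**4))*1059 = (-190 + (9 - 2/5*144 + (1/5)*20736))*1059 = (-190 + (9 - 288/5 + 20736/5))*1059 = (-190 + 20493/5)*1059 = (19543/5)*1059 = 20696037/5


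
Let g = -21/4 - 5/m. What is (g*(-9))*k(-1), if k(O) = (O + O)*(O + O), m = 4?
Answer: 234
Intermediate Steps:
g = -13/2 (g = -21/4 - 5/4 = -13/2 ≈ -6.5000)
k(O) = 4*O² (k(O) = (2*O)*(2*O) = 4*O²)
(g*(-9))*k(-1) = (-13/2*(-9))*(4*(-1)²) = 117*(4*1)/2 = (117/2)*4 = 234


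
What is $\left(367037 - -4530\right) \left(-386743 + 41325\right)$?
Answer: $-128345930006$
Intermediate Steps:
$\left(367037 - -4530\right) \left(-386743 + 41325\right) = \left(367037 + 4530\right) \left(-345418\right) = 371567 \left(-345418\right) = -128345930006$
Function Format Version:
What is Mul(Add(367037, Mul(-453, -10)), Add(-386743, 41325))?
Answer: -128345930006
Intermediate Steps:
Mul(Add(367037, Mul(-453, -10)), Add(-386743, 41325)) = Mul(Add(367037, 4530), -345418) = Mul(371567, -345418) = -128345930006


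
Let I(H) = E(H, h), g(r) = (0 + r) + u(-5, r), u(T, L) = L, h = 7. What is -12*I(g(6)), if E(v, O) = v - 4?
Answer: -96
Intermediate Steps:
g(r) = 2*r (g(r) = (0 + r) + r = r + r = 2*r)
E(v, O) = -4 + v
I(H) = -4 + H
-12*I(g(6)) = -12*(-4 + 2*6) = -12*(-4 + 12) = -12*8 = -96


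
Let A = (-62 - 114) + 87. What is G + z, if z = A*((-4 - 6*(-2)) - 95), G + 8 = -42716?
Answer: -34981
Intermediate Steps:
A = -89 (A = -176 + 87 = -89)
G = -42724 (G = -8 - 42716 = -42724)
z = 7743 (z = -89*((-4 - 6*(-2)) - 95) = -89*((-4 + 12) - 95) = -89*(8 - 95) = -89*(-87) = 7743)
G + z = -42724 + 7743 = -34981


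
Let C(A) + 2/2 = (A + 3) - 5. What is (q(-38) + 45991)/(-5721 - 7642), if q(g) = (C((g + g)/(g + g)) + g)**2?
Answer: -47591/13363 ≈ -3.5614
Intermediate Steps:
C(A) = -3 + A (C(A) = -1 + ((A + 3) - 5) = -1 + ((3 + A) - 5) = -1 + (-2 + A) = -3 + A)
q(g) = (-2 + g)**2 (q(g) = ((-3 + (g + g)/(g + g)) + g)**2 = ((-3 + (2*g)/((2*g))) + g)**2 = ((-3 + (2*g)*(1/(2*g))) + g)**2 = ((-3 + 1) + g)**2 = (-2 + g)**2)
(q(-38) + 45991)/(-5721 - 7642) = ((-2 - 38)**2 + 45991)/(-5721 - 7642) = ((-40)**2 + 45991)/(-13363) = (1600 + 45991)*(-1/13363) = 47591*(-1/13363) = -47591/13363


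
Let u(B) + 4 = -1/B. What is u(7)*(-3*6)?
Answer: 522/7 ≈ 74.571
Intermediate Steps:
u(B) = -4 - 1/B
u(7)*(-3*6) = (-4 - 1/7)*(-3*6) = (-4 - 1*⅐)*(-18) = (-4 - ⅐)*(-18) = -29/7*(-18) = 522/7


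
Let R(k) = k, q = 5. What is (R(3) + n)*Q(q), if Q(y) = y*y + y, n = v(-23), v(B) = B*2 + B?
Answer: -1980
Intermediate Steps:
v(B) = 3*B (v(B) = 2*B + B = 3*B)
n = -69 (n = 3*(-23) = -69)
Q(y) = y + y² (Q(y) = y² + y = y + y²)
(R(3) + n)*Q(q) = (3 - 69)*(5*(1 + 5)) = -330*6 = -66*30 = -1980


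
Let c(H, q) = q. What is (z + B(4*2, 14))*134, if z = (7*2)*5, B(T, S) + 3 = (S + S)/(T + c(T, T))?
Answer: 18425/2 ≈ 9212.5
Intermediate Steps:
B(T, S) = -3 + S/T (B(T, S) = -3 + (S + S)/(T + T) = -3 + (2*S)/((2*T)) = -3 + (2*S)*(1/(2*T)) = -3 + S/T)
z = 70 (z = 14*5 = 70)
(z + B(4*2, 14))*134 = (70 + (-3 + 14/((4*2))))*134 = (70 + (-3 + 14/8))*134 = (70 + (-3 + 14*(⅛)))*134 = (70 + (-3 + 7/4))*134 = (70 - 5/4)*134 = (275/4)*134 = 18425/2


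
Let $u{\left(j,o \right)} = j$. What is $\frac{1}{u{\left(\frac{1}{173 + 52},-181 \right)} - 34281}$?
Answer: $- \frac{225}{7713224} \approx -2.9171 \cdot 10^{-5}$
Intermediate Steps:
$\frac{1}{u{\left(\frac{1}{173 + 52},-181 \right)} - 34281} = \frac{1}{\frac{1}{173 + 52} - 34281} = \frac{1}{\frac{1}{225} - 34281} = \frac{1}{- \frac{7713224}{225}} = - \frac{225}{7713224}$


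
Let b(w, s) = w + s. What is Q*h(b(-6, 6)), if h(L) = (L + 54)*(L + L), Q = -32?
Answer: 0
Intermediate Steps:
b(w, s) = s + w
h(L) = 2*L*(54 + L) (h(L) = (54 + L)*(2*L) = 2*L*(54 + L))
Q*h(b(-6, 6)) = -64*(6 - 6)*(54 + (6 - 6)) = -64*0*(54 + 0) = -64*0*54 = -32*0 = 0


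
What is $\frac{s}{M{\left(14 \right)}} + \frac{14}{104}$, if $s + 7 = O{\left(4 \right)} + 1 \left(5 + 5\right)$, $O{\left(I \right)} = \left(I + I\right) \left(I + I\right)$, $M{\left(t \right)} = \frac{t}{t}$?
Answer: $\frac{3491}{52} \approx 67.135$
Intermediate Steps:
$M{\left(t \right)} = 1$
$O{\left(I \right)} = 4 I^{2}$ ($O{\left(I \right)} = 2 I 2 I = 4 I^{2}$)
$s = 67$ ($s = -7 + \left(4 \cdot 4^{2} + 1 \left(5 + 5\right)\right) = -7 + \left(4 \cdot 16 + 1 \cdot 10\right) = -7 + \left(64 + 10\right) = -7 + 74 = 67$)
$\frac{s}{M{\left(14 \right)}} + \frac{14}{104} = \frac{67}{1} + \frac{14}{104} = 67 \cdot 1 + 14 \cdot \frac{1}{104} = 67 + \frac{7}{52} = \frac{3491}{52}$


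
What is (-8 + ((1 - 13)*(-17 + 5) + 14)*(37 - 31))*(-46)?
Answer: -43240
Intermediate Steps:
(-8 + ((1 - 13)*(-17 + 5) + 14)*(37 - 31))*(-46) = (-8 + (-12*(-12) + 14)*6)*(-46) = (-8 + (144 + 14)*6)*(-46) = (-8 + 158*6)*(-46) = (-8 + 948)*(-46) = 940*(-46) = -43240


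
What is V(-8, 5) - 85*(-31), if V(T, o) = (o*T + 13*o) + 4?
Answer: 2664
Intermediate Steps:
V(T, o) = 4 + 13*o + T*o (V(T, o) = (T*o + 13*o) + 4 = (13*o + T*o) + 4 = 4 + 13*o + T*o)
V(-8, 5) - 85*(-31) = (4 + 13*5 - 8*5) - 85*(-31) = (4 + 65 - 40) + 2635 = 29 + 2635 = 2664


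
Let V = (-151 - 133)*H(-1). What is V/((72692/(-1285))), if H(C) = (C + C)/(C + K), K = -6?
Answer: 182470/127211 ≈ 1.4344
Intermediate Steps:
H(C) = 2*C/(-6 + C) (H(C) = (C + C)/(C - 6) = (2*C)/(-6 + C) = 2*C/(-6 + C))
V = -568/7 (V = (-151 - 133)*(2*(-1)/(-6 - 1)) = -568*(-1)/(-7) = -568*(-1)*(-1)/7 = -284*2/7 = -568/7 ≈ -81.143)
V/((72692/(-1285))) = -568/(7*(72692/(-1285))) = -568/(7*(72692*(-1/1285))) = -568/(7*(-72692/1285)) = -568/7*(-1285/72692) = 182470/127211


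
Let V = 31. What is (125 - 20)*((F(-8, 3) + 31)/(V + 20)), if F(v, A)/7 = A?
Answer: 1820/17 ≈ 107.06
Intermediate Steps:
F(v, A) = 7*A
(125 - 20)*((F(-8, 3) + 31)/(V + 20)) = (125 - 20)*((7*3 + 31)/(31 + 20)) = 105*((21 + 31)/51) = 105*(52*(1/51)) = 105*(52/51) = 1820/17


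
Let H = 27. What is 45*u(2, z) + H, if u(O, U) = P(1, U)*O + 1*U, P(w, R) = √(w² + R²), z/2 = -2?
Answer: -153 + 90*√17 ≈ 218.08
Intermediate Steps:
z = -4 (z = 2*(-2) = -4)
P(w, R) = √(R² + w²)
u(O, U) = U + O*√(1 + U²) (u(O, U) = √(U² + 1²)*O + 1*U = √(U² + 1)*O + U = √(1 + U²)*O + U = O*√(1 + U²) + U = U + O*√(1 + U²))
45*u(2, z) + H = 45*(-4 + 2*√(1 + (-4)²)) + 27 = 45*(-4 + 2*√(1 + 16)) + 27 = 45*(-4 + 2*√17) + 27 = (-180 + 90*√17) + 27 = -153 + 90*√17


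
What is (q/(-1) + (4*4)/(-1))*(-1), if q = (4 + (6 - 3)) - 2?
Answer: 21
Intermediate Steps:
q = 5 (q = (4 + 3) - 2 = 7 - 2 = 5)
(q/(-1) + (4*4)/(-1))*(-1) = (5/(-1) + (4*4)/(-1))*(-1) = (5*(-1) + 16*(-1))*(-1) = (-5 - 16)*(-1) = -21*(-1) = 21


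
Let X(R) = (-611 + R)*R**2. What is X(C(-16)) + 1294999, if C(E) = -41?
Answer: 198987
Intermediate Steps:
X(R) = R**2*(-611 + R)
X(C(-16)) + 1294999 = (-41)**2*(-611 - 41) + 1294999 = 1681*(-652) + 1294999 = -1096012 + 1294999 = 198987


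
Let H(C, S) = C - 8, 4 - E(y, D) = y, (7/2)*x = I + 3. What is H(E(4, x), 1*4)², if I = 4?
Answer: 64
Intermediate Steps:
x = 2 (x = 2*(4 + 3)/7 = (2/7)*7 = 2)
E(y, D) = 4 - y
H(C, S) = -8 + C
H(E(4, x), 1*4)² = (-8 + (4 - 1*4))² = (-8 + (4 - 4))² = (-8 + 0)² = (-8)² = 64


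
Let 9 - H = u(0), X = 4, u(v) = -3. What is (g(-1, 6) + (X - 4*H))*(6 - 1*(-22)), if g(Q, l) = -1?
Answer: -1260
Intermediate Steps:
H = 12 (H = 9 - 1*(-3) = 9 + 3 = 12)
(g(-1, 6) + (X - 4*H))*(6 - 1*(-22)) = (-1 + (4 - 4*12))*(6 - 1*(-22)) = (-1 + (4 - 48))*(6 + 22) = (-1 - 44)*28 = -45*28 = -1260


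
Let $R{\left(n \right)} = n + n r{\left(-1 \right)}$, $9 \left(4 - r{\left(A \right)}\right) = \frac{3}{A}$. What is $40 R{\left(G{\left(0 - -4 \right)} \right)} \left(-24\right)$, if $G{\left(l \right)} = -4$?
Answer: $20480$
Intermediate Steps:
$r{\left(A \right)} = 4 - \frac{1}{3 A}$ ($r{\left(A \right)} = 4 - \frac{3 \frac{1}{A}}{9} = 4 - \frac{1}{3 A}$)
$R{\left(n \right)} = \frac{16 n}{3}$ ($R{\left(n \right)} = n + n \left(4 - \frac{1}{3 \left(-1\right)}\right) = n + n \left(4 - - \frac{1}{3}\right) = n + n \left(4 + \frac{1}{3}\right) = n + n \frac{13}{3} = n + \frac{13 n}{3} = \frac{16 n}{3}$)
$40 R{\left(G{\left(0 - -4 \right)} \right)} \left(-24\right) = 40 \cdot \frac{16}{3} \left(-4\right) \left(-24\right) = 40 \left(- \frac{64}{3}\right) \left(-24\right) = \left(- \frac{2560}{3}\right) \left(-24\right) = 20480$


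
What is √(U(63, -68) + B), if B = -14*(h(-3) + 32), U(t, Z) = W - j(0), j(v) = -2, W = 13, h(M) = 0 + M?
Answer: I*√391 ≈ 19.774*I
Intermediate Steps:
h(M) = M
U(t, Z) = 15 (U(t, Z) = 13 - 1*(-2) = 13 + 2 = 15)
B = -406 (B = -14*(-3 + 32) = -14*29 = -406)
√(U(63, -68) + B) = √(15 - 406) = √(-391) = I*√391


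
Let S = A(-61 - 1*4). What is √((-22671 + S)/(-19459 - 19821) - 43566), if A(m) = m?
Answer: 19*I*√727340395/2455 ≈ 208.72*I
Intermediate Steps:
S = -65 (S = -61 - 1*4 = -61 - 4 = -65)
√((-22671 + S)/(-19459 - 19821) - 43566) = √((-22671 - 65)/(-19459 - 19821) - 43566) = √(-22736/(-39280) - 43566) = √(-22736*(-1/39280) - 43566) = √(1421/2455 - 43566) = √(-106953109/2455) = 19*I*√727340395/2455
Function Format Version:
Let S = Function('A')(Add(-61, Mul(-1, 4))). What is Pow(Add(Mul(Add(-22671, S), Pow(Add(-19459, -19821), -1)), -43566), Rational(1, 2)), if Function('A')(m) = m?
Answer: Mul(Rational(19, 2455), I, Pow(727340395, Rational(1, 2))) ≈ Mul(208.72, I)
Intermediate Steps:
S = -65 (S = Add(-61, Mul(-1, 4)) = Add(-61, -4) = -65)
Pow(Add(Mul(Add(-22671, S), Pow(Add(-19459, -19821), -1)), -43566), Rational(1, 2)) = Pow(Add(Mul(Add(-22671, -65), Pow(Add(-19459, -19821), -1)), -43566), Rational(1, 2)) = Pow(Add(Mul(-22736, Pow(-39280, -1)), -43566), Rational(1, 2)) = Pow(Add(Mul(-22736, Rational(-1, 39280)), -43566), Rational(1, 2)) = Pow(Add(Rational(1421, 2455), -43566), Rational(1, 2)) = Pow(Rational(-106953109, 2455), Rational(1, 2)) = Mul(Rational(19, 2455), I, Pow(727340395, Rational(1, 2)))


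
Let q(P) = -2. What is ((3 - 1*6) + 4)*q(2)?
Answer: -2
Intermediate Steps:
((3 - 1*6) + 4)*q(2) = ((3 - 1*6) + 4)*(-2) = ((3 - 6) + 4)*(-2) = (-3 + 4)*(-2) = 1*(-2) = -2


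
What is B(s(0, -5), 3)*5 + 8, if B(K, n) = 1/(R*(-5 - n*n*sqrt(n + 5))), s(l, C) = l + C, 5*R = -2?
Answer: 9843/1246 + 225*sqrt(2)/623 ≈ 8.4104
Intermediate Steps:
R = -2/5 (R = (1/5)*(-2) = -2/5 ≈ -0.40000)
s(l, C) = C + l
B(K, n) = 1/(2 + 2*n**2*sqrt(5 + n)/5) (B(K, n) = 1/(-2*(-5 - n*n*sqrt(n + 5))/5) = 1/(-2*(-5 - n**2*sqrt(5 + n))/5) = 1/(2 + 2*n**2*sqrt(5 + n)/5))
B(s(0, -5), 3)*5 + 8 = (5/(2*(5 + 3**2*sqrt(5 + 3))))*5 + 8 = (5/(2*(5 + 9*sqrt(8))))*5 + 8 = (5/(2*(5 + 9*(2*sqrt(2)))))*5 + 8 = (5/(2*(5 + 18*sqrt(2))))*5 + 8 = 25/(2*(5 + 18*sqrt(2))) + 8 = 8 + 25/(2*(5 + 18*sqrt(2)))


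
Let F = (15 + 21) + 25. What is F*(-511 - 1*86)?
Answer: -36417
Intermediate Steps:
F = 61 (F = 36 + 25 = 61)
F*(-511 - 1*86) = 61*(-511 - 1*86) = 61*(-511 - 86) = 61*(-597) = -36417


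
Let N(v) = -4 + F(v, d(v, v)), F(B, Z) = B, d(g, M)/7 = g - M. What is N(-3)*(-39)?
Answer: 273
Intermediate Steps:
d(g, M) = -7*M + 7*g (d(g, M) = 7*(g - M) = -7*M + 7*g)
N(v) = -4 + v
N(-3)*(-39) = (-4 - 3)*(-39) = -7*(-39) = 273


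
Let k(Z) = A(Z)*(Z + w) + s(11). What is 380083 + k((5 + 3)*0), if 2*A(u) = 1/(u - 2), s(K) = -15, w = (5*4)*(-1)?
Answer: 380073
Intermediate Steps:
w = -20 (w = 20*(-1) = -20)
A(u) = 1/(2*(-2 + u)) (A(u) = 1/(2*(u - 2)) = 1/(2*(-2 + u)))
k(Z) = -15 + (-20 + Z)/(2*(-2 + Z)) (k(Z) = (1/(2*(-2 + Z)))*(Z - 20) - 15 = (1/(2*(-2 + Z)))*(-20 + Z) - 15 = (-20 + Z)/(2*(-2 + Z)) - 15 = -15 + (-20 + Z)/(2*(-2 + Z)))
380083 + k((5 + 3)*0) = 380083 + (40 - 29*(5 + 3)*0)/(2*(-2 + (5 + 3)*0)) = 380083 + (40 - 232*0)/(2*(-2 + 8*0)) = 380083 + (40 - 29*0)/(2*(-2 + 0)) = 380083 + (½)*(40 + 0)/(-2) = 380083 + (½)*(-½)*40 = 380083 - 10 = 380073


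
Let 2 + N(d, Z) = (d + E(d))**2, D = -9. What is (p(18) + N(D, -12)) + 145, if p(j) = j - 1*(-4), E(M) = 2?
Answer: 214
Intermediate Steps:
N(d, Z) = -2 + (2 + d)**2 (N(d, Z) = -2 + (d + 2)**2 = -2 + (2 + d)**2)
p(j) = 4 + j (p(j) = j + 4 = 4 + j)
(p(18) + N(D, -12)) + 145 = ((4 + 18) + (-2 + (2 - 9)**2)) + 145 = (22 + (-2 + (-7)**2)) + 145 = (22 + (-2 + 49)) + 145 = (22 + 47) + 145 = 69 + 145 = 214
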